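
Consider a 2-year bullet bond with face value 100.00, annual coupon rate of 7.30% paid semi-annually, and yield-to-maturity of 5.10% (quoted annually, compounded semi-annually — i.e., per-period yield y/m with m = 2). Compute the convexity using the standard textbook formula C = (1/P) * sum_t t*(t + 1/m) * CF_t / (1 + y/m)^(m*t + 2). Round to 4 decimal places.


Answer: Convexity = 4.4354

Derivation:
Coupon per period c = face * coupon_rate / m = 3.650000
Periods per year m = 2; per-period yield y/m = 0.025500
Number of cashflows N = 4
Cashflows (t years, CF_t, discount factor 1/(1+y/m)^(m*t), PV):
  t = 0.5000: CF_t = 3.650000, DF = 0.975134, PV = 3.559239
  t = 1.0000: CF_t = 3.650000, DF = 0.950886, PV = 3.470736
  t = 1.5000: CF_t = 3.650000, DF = 0.927242, PV = 3.384433
  t = 2.0000: CF_t = 103.650000, DF = 0.904185, PV = 93.718785
Price P = sum_t PV_t = 104.133192
Convexity numerator sum_t t*(t + 1/m) * CF_t / (1+y/m)^(m*t + 2):
  t = 0.5000: term = 1.692216
  t = 1.0000: term = 4.950413
  t = 1.5000: term = 9.654634
  t = 2.0000: term = 445.579624
Convexity = (1/P) * sum = 461.876887 / 104.133192 = 4.435443


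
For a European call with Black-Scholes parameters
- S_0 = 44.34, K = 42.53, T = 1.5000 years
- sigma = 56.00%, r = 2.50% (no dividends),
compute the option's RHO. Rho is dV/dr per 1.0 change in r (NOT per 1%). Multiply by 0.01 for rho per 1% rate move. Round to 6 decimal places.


Answer: Rho = 25.194687

Derivation:
d1 = 0.4583716959; d2 = -0.2274854320
phi(d1) = 0.3591587316; exp(-qT) = 1.0000000000; exp(-rT) = 0.9631944177
N(d2) = 0.4100231479
Rho = K*T*exp(-rT)*N(d2) = 42.5300 * 1.5000 * 0.9631944177 * 0.4100231479 = 25.194687


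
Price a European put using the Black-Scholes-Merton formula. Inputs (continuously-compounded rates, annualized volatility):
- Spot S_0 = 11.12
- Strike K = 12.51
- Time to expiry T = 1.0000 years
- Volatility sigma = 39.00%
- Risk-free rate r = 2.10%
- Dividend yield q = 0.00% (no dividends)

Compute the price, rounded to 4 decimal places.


d1 = (ln(S/K) + (r - q + 0.5*sigma^2) * T) / (sigma * sqrt(T)) = -0.05316163
d2 = d1 - sigma * sqrt(T) = -0.44316163
exp(-rT) = 0.97921896; exp(-qT) = 1.00000000
P = K * exp(-rT) * N(-d2) - S_0 * exp(-qT) * N(-d1)
N(-d1) = 0.52119844; N(-d2) = 0.67117558
P = 12.5100 * 0.97921896 * 0.67117558 - 11.1200 * 1.00000000 * 0.52119844 = 2.4262

Answer: Price = 2.4262


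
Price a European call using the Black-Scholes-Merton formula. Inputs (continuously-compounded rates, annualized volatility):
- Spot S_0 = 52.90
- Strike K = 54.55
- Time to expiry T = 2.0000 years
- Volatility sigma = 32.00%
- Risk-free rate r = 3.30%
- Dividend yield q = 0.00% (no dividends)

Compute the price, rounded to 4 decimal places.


d1 = (ln(S/K) + (r - q + 0.5*sigma^2) * T) / (sigma * sqrt(T)) = 0.30424513
d2 = d1 - sigma * sqrt(T) = -0.14830321
exp(-rT) = 0.93613086; exp(-qT) = 1.00000000
C = S_0 * exp(-qT) * N(d1) - K * exp(-rT) * N(d2)
N(d1) = 0.61952943; N(d2) = 0.44105174
C = 52.9000 * 1.00000000 * 0.61952943 - 54.5500 * 0.93613086 * 0.44105174 = 10.2504

Answer: Price = 10.2504


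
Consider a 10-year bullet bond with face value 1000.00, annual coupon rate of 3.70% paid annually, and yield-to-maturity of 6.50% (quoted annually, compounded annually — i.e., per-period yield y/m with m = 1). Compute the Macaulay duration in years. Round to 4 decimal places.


Answer: Macaulay duration = 8.3295 years

Derivation:
Coupon per period c = face * coupon_rate / m = 37.000000
Periods per year m = 1; per-period yield y/m = 0.065000
Number of cashflows N = 10
Cashflows (t years, CF_t, discount factor 1/(1+y/m)^(m*t), PV):
  t = 1.0000: CF_t = 37.000000, DF = 0.938967, PV = 34.741784
  t = 2.0000: CF_t = 37.000000, DF = 0.881659, PV = 32.621393
  t = 3.0000: CF_t = 37.000000, DF = 0.827849, PV = 30.630416
  t = 4.0000: CF_t = 37.000000, DF = 0.777323, PV = 28.760954
  t = 5.0000: CF_t = 37.000000, DF = 0.729881, PV = 27.005591
  t = 6.0000: CF_t = 37.000000, DF = 0.685334, PV = 25.357362
  t = 7.0000: CF_t = 37.000000, DF = 0.643506, PV = 23.809730
  t = 8.0000: CF_t = 37.000000, DF = 0.604231, PV = 22.356554
  t = 9.0000: CF_t = 37.000000, DF = 0.567353, PV = 20.992069
  t = 10.0000: CF_t = 1037.000000, DF = 0.532726, PV = 552.436899
Price P = sum_t PV_t = 798.712754
Macaulay numerator sum_t t * PV_t:
  t * PV_t at t = 1.0000: 34.741784
  t * PV_t at t = 2.0000: 65.242787
  t * PV_t at t = 3.0000: 91.891249
  t * PV_t at t = 4.0000: 115.043817
  t * PV_t at t = 5.0000: 135.027955
  t * PV_t at t = 6.0000: 152.144174
  t * PV_t at t = 7.0000: 166.668110
  t * PV_t at t = 8.0000: 178.852432
  t * PV_t at t = 9.0000: 188.928625
  t * PV_t at t = 10.0000: 5524.368988
Macaulay duration D = (sum_t t * PV_t) / P = 6652.909921 / 798.712754 = 8.329540


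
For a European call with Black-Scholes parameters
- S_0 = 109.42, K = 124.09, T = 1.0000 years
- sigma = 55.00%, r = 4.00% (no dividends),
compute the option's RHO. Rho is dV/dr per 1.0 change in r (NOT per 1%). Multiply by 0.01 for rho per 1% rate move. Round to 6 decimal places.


Answer: Rho = 39.728575

Derivation:
d1 = 0.1189755997; d2 = -0.4310244003
phi(d1) = 0.3961286963; exp(-qT) = 1.0000000000; exp(-rT) = 0.9607894392
N(d2) = 0.3332253144
Rho = K*T*exp(-rT)*N(d2) = 124.0900 * 1.0000 * 0.9607894392 * 0.3332253144 = 39.728575


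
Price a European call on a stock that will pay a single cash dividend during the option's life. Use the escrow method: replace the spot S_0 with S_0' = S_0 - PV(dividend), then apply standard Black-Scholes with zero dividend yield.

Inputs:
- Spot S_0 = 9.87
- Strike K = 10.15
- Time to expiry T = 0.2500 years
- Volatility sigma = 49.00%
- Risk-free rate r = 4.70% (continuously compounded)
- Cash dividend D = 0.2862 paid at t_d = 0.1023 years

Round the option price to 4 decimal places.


Answer: Price = 0.7495

Derivation:
PV(D) = D * exp(-r * t_d) = 0.2862 * 0.99520344 = 0.28482722
S_0' = S_0 - PV(D) = 9.8700 - 0.28482722 = 9.58517278
d1 = (ln(S_0'/K) + (r + sigma^2/2)*T) / (sigma*sqrt(T)) = -0.06324001
d2 = d1 - sigma*sqrt(T) = -0.30824001
exp(-rT) = 0.98831876
N(d1) = 0.47478769; N(d2) = 0.37894985
C = S_0' * N(d1) - K * exp(-rT) * N(d2) = 9.58517278 * 0.47478769 - 10.1500 * 0.98831876 * 0.37894985 = 0.7495


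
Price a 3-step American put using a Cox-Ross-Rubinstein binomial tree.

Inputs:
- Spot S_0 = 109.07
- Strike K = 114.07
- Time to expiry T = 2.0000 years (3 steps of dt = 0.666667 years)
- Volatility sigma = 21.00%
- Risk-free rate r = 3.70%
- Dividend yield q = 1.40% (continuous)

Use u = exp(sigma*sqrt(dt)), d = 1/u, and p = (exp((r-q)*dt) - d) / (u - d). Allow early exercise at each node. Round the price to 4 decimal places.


Answer: Price = V(0,0) = 13.7820

Derivation:
dt = T/N = 0.666667
u = exp(sigma*sqrt(dt)) = 1.187042; d = 1/u = 0.842430
p = (exp((r-q)*dt) - d) / (u - d) = 0.502076
Discount per step: exp(-r*dt) = 0.975635
Stock lattice S(k, i) with i counting down-moves:
  k=0: S(0,0) = 109.0700
  k=1: S(1,0) = 129.4706; S(1,1) = 91.8839
  k=2: S(2,0) = 153.6871; S(2,1) = 109.0700; S(2,2) = 77.4058
  k=3: S(3,0) = 182.4330; S(3,1) = 129.4706; S(3,2) = 91.8839; S(3,3) = 65.2090
Terminal payoffs V(N, i) = max(K - S_T, 0):
  V(3,0) = 0.000000; V(3,1) = 0.000000; V(3,2) = 22.186121; V(3,3) = 48.861030
Backward induction: V(k, i) = exp(-r*dt) * [p * V(k+1, i) + (1-p) * V(k+1, i+1)]; then take max(V_cont, immediate exercise) for American.
  V(2,0) = exp(-r*dt) * [p*0.000000 + (1-p)*0.000000] = 0.000000; exercise = 0.000000; V(2,0) = max -> 0.000000
  V(2,1) = exp(-r*dt) * [p*0.000000 + (1-p)*22.186121] = 10.777841; exercise = 5.000000; V(2,1) = max -> 10.777841
  V(2,2) = exp(-r*dt) * [p*22.186121 + (1-p)*48.861030] = 34.604016; exercise = 36.664231; V(2,2) = max -> 36.664231
  V(1,0) = exp(-r*dt) * [p*0.000000 + (1-p)*10.777841] = 5.235789; exercise = 0.000000; V(1,0) = max -> 5.235789
  V(1,1) = exp(-r*dt) * [p*10.777841 + (1-p)*36.664231] = 23.090642; exercise = 22.186121; V(1,1) = max -> 23.090642
  V(0,0) = exp(-r*dt) * [p*5.235789 + (1-p)*23.090642] = 13.781965; exercise = 5.000000; V(0,0) = max -> 13.781965


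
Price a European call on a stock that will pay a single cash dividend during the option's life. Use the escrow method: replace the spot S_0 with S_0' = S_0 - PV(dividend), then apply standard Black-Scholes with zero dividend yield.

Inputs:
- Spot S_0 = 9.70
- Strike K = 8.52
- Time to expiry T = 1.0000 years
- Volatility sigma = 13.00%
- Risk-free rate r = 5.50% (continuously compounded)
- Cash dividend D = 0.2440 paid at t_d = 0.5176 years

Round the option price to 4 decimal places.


Answer: Price = 1.4585

Derivation:
PV(D) = D * exp(-r * t_d) = 0.2440 * 0.97193340 = 0.23715175
S_0' = S_0 - PV(D) = 9.7000 - 0.23715175 = 9.46284825
d1 = (ln(S_0'/K) + (r + sigma^2/2)*T) / (sigma*sqrt(T)) = 1.29543908
d2 = d1 - sigma*sqrt(T) = 1.16543908
exp(-rT) = 0.94648515
N(d1) = 0.90241560; N(d2) = 0.87807935
C = S_0' * N(d1) - K * exp(-rT) * N(d2) = 9.46284825 * 0.90241560 - 8.5200 * 0.94648515 * 0.87807935 = 1.4585


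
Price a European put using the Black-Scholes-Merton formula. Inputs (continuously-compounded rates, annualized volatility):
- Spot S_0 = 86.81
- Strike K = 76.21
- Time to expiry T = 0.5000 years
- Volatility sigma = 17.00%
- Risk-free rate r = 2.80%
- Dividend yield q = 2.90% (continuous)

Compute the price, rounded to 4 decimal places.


Answer: Price = 0.6883

Derivation:
d1 = (ln(S/K) + (r - q + 0.5*sigma^2) * T) / (sigma * sqrt(T)) = 1.13930820
d2 = d1 - sigma * sqrt(T) = 1.01910005
exp(-rT) = 0.98609754; exp(-qT) = 0.98560462
P = K * exp(-rT) * N(-d2) - S_0 * exp(-qT) * N(-d1)
N(-d1) = 0.12728731; N(-d2) = 0.15407773
P = 76.2100 * 0.98609754 * 0.15407773 - 86.8100 * 0.98560462 * 0.12728731 = 0.6883


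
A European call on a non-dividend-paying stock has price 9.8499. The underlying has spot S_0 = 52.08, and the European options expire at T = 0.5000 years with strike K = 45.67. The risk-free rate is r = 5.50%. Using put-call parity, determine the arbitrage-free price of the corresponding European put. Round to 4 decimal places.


Put-call parity: C - P = S_0 * exp(-qT) - K * exp(-rT).
S_0 * exp(-qT) = 52.0800 * 1.00000000 = 52.08000000
K * exp(-rT) = 45.6700 * 0.97287468 = 44.43118675
P = C - S*exp(-qT) + K*exp(-rT)
P = 9.8499 - 52.08000000 + 44.43118675 = 2.2011

Answer: Put price = 2.2011


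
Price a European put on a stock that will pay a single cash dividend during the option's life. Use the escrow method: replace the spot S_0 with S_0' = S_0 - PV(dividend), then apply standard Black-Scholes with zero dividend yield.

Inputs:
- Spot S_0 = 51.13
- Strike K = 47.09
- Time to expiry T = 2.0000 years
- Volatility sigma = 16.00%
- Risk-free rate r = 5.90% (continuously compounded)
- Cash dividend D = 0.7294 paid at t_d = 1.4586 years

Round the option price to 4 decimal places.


Answer: Price = 1.1869

Derivation:
PV(D) = D * exp(-r * t_d) = 0.7294 * 0.91754156 = 0.66925482
S_0' = S_0 - PV(D) = 51.1300 - 0.66925482 = 50.46074518
d1 = (ln(S_0'/K) + (r + sigma^2/2)*T) / (sigma*sqrt(T)) = 0.94016496
d2 = d1 - sigma*sqrt(T) = 0.71389079
exp(-rT) = 0.88869605
N(-d1) = 0.17356648; N(-d2) = 0.23764736
P = K * exp(-rT) * N(-d2) - S_0' * N(-d1) = 47.0900 * 0.88869605 * 0.23764736 - 50.46074518 * 0.17356648 = 1.1869


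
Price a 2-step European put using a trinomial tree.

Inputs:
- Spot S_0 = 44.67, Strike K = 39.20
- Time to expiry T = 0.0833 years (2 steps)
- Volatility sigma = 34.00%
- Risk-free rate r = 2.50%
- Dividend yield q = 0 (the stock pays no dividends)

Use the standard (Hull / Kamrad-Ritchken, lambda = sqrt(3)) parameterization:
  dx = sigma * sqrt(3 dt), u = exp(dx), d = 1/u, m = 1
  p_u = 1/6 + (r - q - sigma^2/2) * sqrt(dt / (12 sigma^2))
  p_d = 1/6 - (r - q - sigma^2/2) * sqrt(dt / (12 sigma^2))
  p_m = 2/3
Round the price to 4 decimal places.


dt = T/N = 0.041650; dx = sigma*sqrt(3*dt) = 0.120184
u = exp(dx) = 1.127704; d = 1/u = 0.886757
p_u = 0.160983, p_m = 0.666667, p_d = 0.172350
Discount per step: exp(-r*dt) = 0.998959
Stock lattice S(k, j) with j the centered position index:
  k=0: S(0,+0) = 44.6700
  k=1: S(1,-1) = 39.6114; S(1,+0) = 44.6700; S(1,+1) = 50.3746
  k=2: S(2,-2) = 35.1257; S(2,-1) = 39.6114; S(2,+0) = 44.6700; S(2,+1) = 50.3746; S(2,+2) = 56.8076
Terminal payoffs V(N, j) = max(K - S_T, 0):
  V(2,-2) = 4.074270; V(2,-1) = 0.000000; V(2,+0) = 0.000000; V(2,+1) = 0.000000; V(2,+2) = 0.000000
Backward induction: V(k, j) = exp(-r*dt) * [p_u * V(k+1, j+1) + p_m * V(k+1, j) + p_d * V(k+1, j-1)]
  V(1,-1) = exp(-r*dt) * [p_u*0.000000 + p_m*0.000000 + p_d*4.074270] = 0.701470
  V(1,+0) = exp(-r*dt) * [p_u*0.000000 + p_m*0.000000 + p_d*0.000000] = 0.000000
  V(1,+1) = exp(-r*dt) * [p_u*0.000000 + p_m*0.000000 + p_d*0.000000] = 0.000000
  V(0,+0) = exp(-r*dt) * [p_u*0.000000 + p_m*0.000000 + p_d*0.701470] = 0.120773

Answer: Price = V(0,0) = 0.1208


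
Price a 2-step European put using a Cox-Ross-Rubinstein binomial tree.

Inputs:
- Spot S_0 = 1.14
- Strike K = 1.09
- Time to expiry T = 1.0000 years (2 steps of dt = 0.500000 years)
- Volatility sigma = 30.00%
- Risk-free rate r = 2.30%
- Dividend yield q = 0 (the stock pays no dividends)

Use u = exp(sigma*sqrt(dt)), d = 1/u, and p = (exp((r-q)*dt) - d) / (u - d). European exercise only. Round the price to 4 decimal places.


Answer: Price = V(0,0) = 0.0930

Derivation:
dt = T/N = 0.500000
u = exp(sigma*sqrt(dt)) = 1.236311; d = 1/u = 0.808858
p = (exp((r-q)*dt) - d) / (u - d) = 0.474224
Discount per step: exp(-r*dt) = 0.988566
Stock lattice S(k, i) with i counting down-moves:
  k=0: S(0,0) = 1.1400
  k=1: S(1,0) = 1.4094; S(1,1) = 0.9221
  k=2: S(2,0) = 1.7425; S(2,1) = 1.1400; S(2,2) = 0.7458
Terminal payoffs V(N, i) = max(K - S_T, 0):
  V(2,0) = 0.000000; V(2,1) = 0.000000; V(2,2) = 0.344154
Backward induction: V(k, i) = exp(-r*dt) * [p * V(k+1, i) + (1-p) * V(k+1, i+1)].
  V(1,0) = exp(-r*dt) * [p*0.000000 + (1-p)*0.000000] = 0.000000
  V(1,1) = exp(-r*dt) * [p*0.000000 + (1-p)*0.344154] = 0.178879
  V(0,0) = exp(-r*dt) * [p*0.000000 + (1-p)*0.178879] = 0.092975


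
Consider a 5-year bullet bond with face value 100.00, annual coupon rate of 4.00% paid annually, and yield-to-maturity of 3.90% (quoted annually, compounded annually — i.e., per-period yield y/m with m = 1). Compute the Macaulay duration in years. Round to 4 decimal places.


Coupon per period c = face * coupon_rate / m = 4.000000
Periods per year m = 1; per-period yield y/m = 0.039000
Number of cashflows N = 5
Cashflows (t years, CF_t, discount factor 1/(1+y/m)^(m*t), PV):
  t = 1.0000: CF_t = 4.000000, DF = 0.962464, PV = 3.849856
  t = 2.0000: CF_t = 4.000000, DF = 0.926337, PV = 3.705347
  t = 3.0000: CF_t = 4.000000, DF = 0.891566, PV = 3.566263
  t = 4.0000: CF_t = 4.000000, DF = 0.858100, PV = 3.432399
  t = 5.0000: CF_t = 104.000000, DF = 0.825890, PV = 85.892571
Price P = sum_t PV_t = 100.446436
Macaulay numerator sum_t t * PV_t:
  t * PV_t at t = 1.0000: 3.849856
  t * PV_t at t = 2.0000: 7.410694
  t * PV_t at t = 3.0000: 10.698789
  t * PV_t at t = 4.0000: 13.729597
  t * PV_t at t = 5.0000: 429.462854
Macaulay duration D = (sum_t t * PV_t) / P = 465.151789 / 100.446436 = 4.630844

Answer: Macaulay duration = 4.6308 years


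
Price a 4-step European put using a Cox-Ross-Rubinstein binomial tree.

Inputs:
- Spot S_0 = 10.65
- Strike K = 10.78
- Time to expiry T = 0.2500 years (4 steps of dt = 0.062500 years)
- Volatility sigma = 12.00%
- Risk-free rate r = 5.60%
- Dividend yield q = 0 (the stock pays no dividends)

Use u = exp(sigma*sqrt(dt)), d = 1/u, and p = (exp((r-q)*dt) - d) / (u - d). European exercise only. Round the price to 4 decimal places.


Answer: Price = V(0,0) = 0.2482

Derivation:
dt = T/N = 0.062500
u = exp(sigma*sqrt(dt)) = 1.030455; d = 1/u = 0.970446
p = (exp((r-q)*dt) - d) / (u - d) = 0.550927
Discount per step: exp(-r*dt) = 0.996506
Stock lattice S(k, i) with i counting down-moves:
  k=0: S(0,0) = 10.6500
  k=1: S(1,0) = 10.9743; S(1,1) = 10.3352
  k=2: S(2,0) = 11.3086; S(2,1) = 10.6500; S(2,2) = 10.0298
  k=3: S(3,0) = 11.6530; S(3,1) = 10.9743; S(3,2) = 10.3352; S(3,3) = 9.7334
  k=4: S(4,0) = 12.0078; S(4,1) = 11.3086; S(4,2) = 10.6500; S(4,3) = 10.0298; S(4,4) = 9.4457
Terminal payoffs V(N, i) = max(K - S_T, 0):
  V(4,0) = 0.000000; V(4,1) = 0.000000; V(4,2) = 0.130000; V(4,3) = 0.750208; V(4,4) = 1.334297
Backward induction: V(k, i) = exp(-r*dt) * [p * V(k+1, i) + (1-p) * V(k+1, i+1)].
  V(3,0) = exp(-r*dt) * [p*0.000000 + (1-p)*0.000000] = 0.000000
  V(3,1) = exp(-r*dt) * [p*0.000000 + (1-p)*0.130000] = 0.058175
  V(3,2) = exp(-r*dt) * [p*0.130000 + (1-p)*0.750208] = 0.407091
  V(3,3) = exp(-r*dt) * [p*0.750208 + (1-p)*1.334297] = 1.008969
  V(2,0) = exp(-r*dt) * [p*0.000000 + (1-p)*0.058175] = 0.026034
  V(2,1) = exp(-r*dt) * [p*0.058175 + (1-p)*0.407091] = 0.214113
  V(2,2) = exp(-r*dt) * [p*0.407091 + (1-p)*1.008969] = 0.675011
  V(1,0) = exp(-r*dt) * [p*0.026034 + (1-p)*0.214113] = 0.110109
  V(1,1) = exp(-r*dt) * [p*0.214113 + (1-p)*0.675011] = 0.419619
  V(0,0) = exp(-r*dt) * [p*0.110109 + (1-p)*0.419619] = 0.248231


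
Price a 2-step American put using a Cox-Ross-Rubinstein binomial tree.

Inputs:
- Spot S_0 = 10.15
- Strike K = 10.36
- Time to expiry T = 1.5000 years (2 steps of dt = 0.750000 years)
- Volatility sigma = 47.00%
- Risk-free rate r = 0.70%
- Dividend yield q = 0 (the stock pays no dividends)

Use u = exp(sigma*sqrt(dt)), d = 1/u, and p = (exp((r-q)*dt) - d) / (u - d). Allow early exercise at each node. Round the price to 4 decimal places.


Answer: Price = V(0,0) = 2.1799

Derivation:
dt = T/N = 0.750000
u = exp(sigma*sqrt(dt)) = 1.502352; d = 1/u = 0.665623
p = (exp((r-q)*dt) - d) / (u - d) = 0.405915
Discount per step: exp(-r*dt) = 0.994764
Stock lattice S(k, i) with i counting down-moves:
  k=0: S(0,0) = 10.1500
  k=1: S(1,0) = 15.2489; S(1,1) = 6.7561
  k=2: S(2,0) = 22.9092; S(2,1) = 10.1500; S(2,2) = 4.4970
Terminal payoffs V(N, i) = max(K - S_T, 0):
  V(2,0) = 0.000000; V(2,1) = 0.210000; V(2,2) = 5.863003
Backward induction: V(k, i) = exp(-r*dt) * [p * V(k+1, i) + (1-p) * V(k+1, i+1)]; then take max(V_cont, immediate exercise) for American.
  V(1,0) = exp(-r*dt) * [p*0.000000 + (1-p)*0.210000] = 0.124105; exercise = 0.000000; V(1,0) = max -> 0.124105
  V(1,1) = exp(-r*dt) * [p*0.210000 + (1-p)*5.863003] = 3.549680; exercise = 3.603927; V(1,1) = max -> 3.603927
  V(0,0) = exp(-r*dt) * [p*0.124105 + (1-p)*3.603927] = 2.179940; exercise = 0.210000; V(0,0) = max -> 2.179940


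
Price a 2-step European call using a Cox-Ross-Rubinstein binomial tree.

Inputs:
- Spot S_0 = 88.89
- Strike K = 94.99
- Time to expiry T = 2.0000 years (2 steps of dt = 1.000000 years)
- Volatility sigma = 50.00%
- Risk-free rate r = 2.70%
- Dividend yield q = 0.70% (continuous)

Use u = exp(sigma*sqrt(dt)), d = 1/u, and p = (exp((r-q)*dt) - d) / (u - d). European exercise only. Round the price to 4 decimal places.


Answer: Price = V(0,0) = 21.8882

Derivation:
dt = T/N = 1.000000
u = exp(sigma*sqrt(dt)) = 1.648721; d = 1/u = 0.606531
p = (exp((r-q)*dt) - d) / (u - d) = 0.396924
Discount per step: exp(-r*dt) = 0.973361
Stock lattice S(k, i) with i counting down-moves:
  k=0: S(0,0) = 88.8900
  k=1: S(1,0) = 146.5548; S(1,1) = 53.9145
  k=2: S(2,0) = 241.6281; S(2,1) = 88.8900; S(2,2) = 32.7008
Terminal payoffs V(N, i) = max(S_T - K, 0):
  V(2,0) = 146.638072; V(2,1) = 0.000000; V(2,2) = 0.000000
Backward induction: V(k, i) = exp(-r*dt) * [p * V(k+1, i) + (1-p) * V(k+1, i+1)].
  V(1,0) = exp(-r*dt) * [p*146.638072 + (1-p)*0.000000] = 56.653712
  V(1,1) = exp(-r*dt) * [p*0.000000 + (1-p)*0.000000] = 0.000000
  V(0,0) = exp(-r*dt) * [p*56.653712 + (1-p)*0.000000] = 21.888198


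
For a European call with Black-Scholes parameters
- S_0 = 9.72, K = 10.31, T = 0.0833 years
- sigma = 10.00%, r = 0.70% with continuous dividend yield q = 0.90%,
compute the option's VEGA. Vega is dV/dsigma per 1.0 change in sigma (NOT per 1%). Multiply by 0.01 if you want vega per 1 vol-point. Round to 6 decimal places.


Answer: Vega = 0.141578

Derivation:
d1 = -2.0330992109; d2 = -2.0619609503
phi(d1) = 0.0505049093; exp(-qT) = 0.9992505810; exp(-rT) = 0.9994170700
Vega = S * exp(-qT) * phi(d1) * sqrt(T) = 9.7200 * 0.9992505810 * 0.0505049093 * 0.2886173938 = 0.141578


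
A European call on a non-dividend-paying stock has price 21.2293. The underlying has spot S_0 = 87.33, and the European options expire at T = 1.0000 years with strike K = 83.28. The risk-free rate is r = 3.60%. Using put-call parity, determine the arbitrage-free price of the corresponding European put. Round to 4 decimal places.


Put-call parity: C - P = S_0 * exp(-qT) - K * exp(-rT).
S_0 * exp(-qT) = 87.3300 * 1.00000000 = 87.33000000
K * exp(-rT) = 83.2800 * 0.96464029 = 80.33524364
P = C - S*exp(-qT) + K*exp(-rT)
P = 21.2293 - 87.33000000 + 80.33524364 = 14.2345

Answer: Put price = 14.2345


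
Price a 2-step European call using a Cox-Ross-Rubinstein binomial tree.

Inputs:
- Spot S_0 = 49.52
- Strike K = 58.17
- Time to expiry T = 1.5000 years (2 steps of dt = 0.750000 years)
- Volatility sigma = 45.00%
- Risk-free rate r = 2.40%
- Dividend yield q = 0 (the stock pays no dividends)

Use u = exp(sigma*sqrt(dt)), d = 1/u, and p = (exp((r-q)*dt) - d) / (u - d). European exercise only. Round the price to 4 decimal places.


dt = T/N = 0.750000
u = exp(sigma*sqrt(dt)) = 1.476555; d = 1/u = 0.677252
p = (exp((r-q)*dt) - d) / (u - d) = 0.426510
Discount per step: exp(-r*dt) = 0.982161
Stock lattice S(k, i) with i counting down-moves:
  k=0: S(0,0) = 49.5200
  k=1: S(1,0) = 73.1190; S(1,1) = 33.5375
  k=2: S(2,0) = 107.9642; S(2,1) = 49.5200; S(2,2) = 22.7134
Terminal payoffs V(N, i) = max(S_T - K, 0):
  V(2,0) = 49.794179; V(2,1) = 0.000000; V(2,2) = 0.000000
Backward induction: V(k, i) = exp(-r*dt) * [p * V(k+1, i) + (1-p) * V(k+1, i+1)].
  V(1,0) = exp(-r*dt) * [p*49.794179 + (1-p)*0.000000] = 20.858871
  V(1,1) = exp(-r*dt) * [p*0.000000 + (1-p)*0.000000] = 0.000000
  V(0,0) = exp(-r*dt) * [p*20.858871 + (1-p)*0.000000] = 8.737819

Answer: Price = V(0,0) = 8.7378


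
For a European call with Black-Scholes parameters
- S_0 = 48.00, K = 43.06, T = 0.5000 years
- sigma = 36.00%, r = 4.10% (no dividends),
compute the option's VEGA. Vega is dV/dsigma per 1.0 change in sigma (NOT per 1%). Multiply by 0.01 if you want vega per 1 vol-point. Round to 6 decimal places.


d1 = 0.6344575265; d2 = 0.3798990853
phi(d1) = 0.3262123564; exp(-qT) = 1.0000000000; exp(-rT) = 0.9797086965
Vega = S * exp(-qT) * phi(d1) * sqrt(T) = 48.0000 * 1.0000000000 * 0.3262123564 * 0.7071067812 = 11.072015

Answer: Vega = 11.072015


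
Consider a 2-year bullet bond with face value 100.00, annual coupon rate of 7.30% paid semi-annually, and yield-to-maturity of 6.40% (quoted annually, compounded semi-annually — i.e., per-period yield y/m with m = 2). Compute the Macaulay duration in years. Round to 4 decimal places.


Answer: Macaulay duration = 1.8978 years

Derivation:
Coupon per period c = face * coupon_rate / m = 3.650000
Periods per year m = 2; per-period yield y/m = 0.032000
Number of cashflows N = 4
Cashflows (t years, CF_t, discount factor 1/(1+y/m)^(m*t), PV):
  t = 0.5000: CF_t = 3.650000, DF = 0.968992, PV = 3.536822
  t = 1.0000: CF_t = 3.650000, DF = 0.938946, PV = 3.427153
  t = 1.5000: CF_t = 3.650000, DF = 0.909831, PV = 3.320885
  t = 2.0000: CF_t = 103.650000, DF = 0.881620, PV = 91.379866
Price P = sum_t PV_t = 101.664725
Macaulay numerator sum_t t * PV_t:
  t * PV_t at t = 0.5000: 1.768411
  t * PV_t at t = 1.0000: 3.427153
  t * PV_t at t = 1.5000: 4.981327
  t * PV_t at t = 2.0000: 182.759732
Macaulay duration D = (sum_t t * PV_t) / P = 192.936623 / 101.664725 = 1.897774


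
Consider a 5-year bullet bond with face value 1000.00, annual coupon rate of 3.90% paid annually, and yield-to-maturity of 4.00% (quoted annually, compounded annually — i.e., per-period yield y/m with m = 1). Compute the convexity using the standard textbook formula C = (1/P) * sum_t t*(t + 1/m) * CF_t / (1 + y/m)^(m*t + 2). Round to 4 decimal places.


Answer: Convexity = 25.0687

Derivation:
Coupon per period c = face * coupon_rate / m = 39.000000
Periods per year m = 1; per-period yield y/m = 0.040000
Number of cashflows N = 5
Cashflows (t years, CF_t, discount factor 1/(1+y/m)^(m*t), PV):
  t = 1.0000: CF_t = 39.000000, DF = 0.961538, PV = 37.500000
  t = 2.0000: CF_t = 39.000000, DF = 0.924556, PV = 36.057692
  t = 3.0000: CF_t = 39.000000, DF = 0.888996, PV = 34.670858
  t = 4.0000: CF_t = 39.000000, DF = 0.854804, PV = 33.337363
  t = 5.0000: CF_t = 1039.000000, DF = 0.821927, PV = 853.982264
Price P = sum_t PV_t = 995.548178
Convexity numerator sum_t t*(t + 1/m) * CF_t / (1+y/m)^(m*t + 2):
  t = 1.0000: term = 69.341716
  t = 2.0000: term = 200.024181
  t = 3.0000: term = 384.661886
  t = 4.0000: term = 616.445330
  t = 5.0000: term = 23686.638238
Convexity = (1/P) * sum = 24957.111350 / 995.548178 = 25.068713


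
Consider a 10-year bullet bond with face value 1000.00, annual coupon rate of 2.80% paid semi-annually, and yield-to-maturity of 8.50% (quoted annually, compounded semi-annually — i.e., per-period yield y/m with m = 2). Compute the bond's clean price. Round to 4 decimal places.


Answer: Price = 621.1106

Derivation:
Coupon per period c = face * coupon_rate / m = 14.000000
Periods per year m = 2; per-period yield y/m = 0.042500
Number of cashflows N = 20
Cashflows (t years, CF_t, discount factor 1/(1+y/m)^(m*t), PV):
  t = 0.5000: CF_t = 14.000000, DF = 0.959233, PV = 13.429257
  t = 1.0000: CF_t = 14.000000, DF = 0.920127, PV = 12.881781
  t = 1.5000: CF_t = 14.000000, DF = 0.882616, PV = 12.356624
  t = 2.0000: CF_t = 14.000000, DF = 0.846634, PV = 11.852877
  t = 2.5000: CF_t = 14.000000, DF = 0.812119, PV = 11.369666
  t = 3.0000: CF_t = 14.000000, DF = 0.779011, PV = 10.906155
  t = 3.5000: CF_t = 14.000000, DF = 0.747253, PV = 10.461539
  t = 4.0000: CF_t = 14.000000, DF = 0.716789, PV = 10.035050
  t = 4.5000: CF_t = 14.000000, DF = 0.687568, PV = 9.625947
  t = 5.0000: CF_t = 14.000000, DF = 0.659537, PV = 9.233522
  t = 5.5000: CF_t = 14.000000, DF = 0.632650, PV = 8.857096
  t = 6.0000: CF_t = 14.000000, DF = 0.606858, PV = 8.496015
  t = 6.5000: CF_t = 14.000000, DF = 0.582118, PV = 8.149655
  t = 7.0000: CF_t = 14.000000, DF = 0.558387, PV = 7.817415
  t = 7.5000: CF_t = 14.000000, DF = 0.535623, PV = 7.498719
  t = 8.0000: CF_t = 14.000000, DF = 0.513787, PV = 7.193016
  t = 8.5000: CF_t = 14.000000, DF = 0.492841, PV = 6.899775
  t = 9.0000: CF_t = 14.000000, DF = 0.472749, PV = 6.618490
  t = 9.5000: CF_t = 14.000000, DF = 0.453477, PV = 6.348671
  t = 10.0000: CF_t = 1014.000000, DF = 0.434989, PV = 441.079305
Price P = sum_t PV_t = 621.110574


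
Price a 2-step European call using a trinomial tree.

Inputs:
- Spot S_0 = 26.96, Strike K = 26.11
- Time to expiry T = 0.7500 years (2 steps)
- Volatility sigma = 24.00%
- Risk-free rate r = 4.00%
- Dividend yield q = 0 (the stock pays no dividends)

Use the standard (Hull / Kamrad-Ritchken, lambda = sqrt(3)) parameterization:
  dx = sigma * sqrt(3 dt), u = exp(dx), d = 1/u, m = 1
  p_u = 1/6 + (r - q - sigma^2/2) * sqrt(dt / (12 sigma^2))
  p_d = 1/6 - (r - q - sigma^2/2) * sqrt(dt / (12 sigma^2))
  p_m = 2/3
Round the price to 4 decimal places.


Answer: Price = V(0,0) = 2.9302

Derivation:
dt = T/N = 0.375000; dx = sigma*sqrt(3*dt) = 0.254558
u = exp(dx) = 1.289892; d = 1/u = 0.775259
p_u = 0.174916, p_m = 0.666667, p_d = 0.158417
Discount per step: exp(-r*dt) = 0.985112
Stock lattice S(k, j) with j the centered position index:
  k=0: S(0,+0) = 26.9600
  k=1: S(1,-1) = 20.9010; S(1,+0) = 26.9600; S(1,+1) = 34.7755
  k=2: S(2,-2) = 16.2037; S(2,-1) = 20.9010; S(2,+0) = 26.9600; S(2,+1) = 34.7755; S(2,+2) = 44.8566
Terminal payoffs V(N, j) = max(S_T - K, 0):
  V(2,-2) = 0.000000; V(2,-1) = 0.000000; V(2,+0) = 0.850000; V(2,+1) = 8.665486; V(2,+2) = 18.746619
Backward induction: V(k, j) = exp(-r*dt) * [p_u * V(k+1, j+1) + p_m * V(k+1, j) + p_d * V(k+1, j-1)]
  V(1,-1) = exp(-r*dt) * [p_u*0.850000 + p_m*0.000000 + p_d*0.000000] = 0.146465
  V(1,+0) = exp(-r*dt) * [p_u*8.665486 + p_m*0.850000 + p_d*0.000000] = 2.051398
  V(1,+1) = exp(-r*dt) * [p_u*18.746619 + p_m*8.665486 + p_d*0.850000] = 9.053902
  V(0,+0) = exp(-r*dt) * [p_u*9.053902 + p_m*2.051398 + p_d*0.146465] = 2.930192


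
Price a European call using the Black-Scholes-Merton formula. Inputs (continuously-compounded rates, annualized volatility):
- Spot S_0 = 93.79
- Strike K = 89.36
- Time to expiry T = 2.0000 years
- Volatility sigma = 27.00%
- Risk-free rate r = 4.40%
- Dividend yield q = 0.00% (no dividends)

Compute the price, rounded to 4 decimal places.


Answer: Price = 20.1018

Derivation:
d1 = (ln(S/K) + (r - q + 0.5*sigma^2) * T) / (sigma * sqrt(T)) = 0.54809964
d2 = d1 - sigma * sqrt(T) = 0.16626198
exp(-rT) = 0.91576088; exp(-qT) = 1.00000000
C = S_0 * exp(-qT) * N(d1) - K * exp(-rT) * N(d2)
N(d1) = 0.70818826; N(d2) = 0.56602461
C = 93.7900 * 1.00000000 * 0.70818826 - 89.3600 * 0.91576088 * 0.56602461 = 20.1018


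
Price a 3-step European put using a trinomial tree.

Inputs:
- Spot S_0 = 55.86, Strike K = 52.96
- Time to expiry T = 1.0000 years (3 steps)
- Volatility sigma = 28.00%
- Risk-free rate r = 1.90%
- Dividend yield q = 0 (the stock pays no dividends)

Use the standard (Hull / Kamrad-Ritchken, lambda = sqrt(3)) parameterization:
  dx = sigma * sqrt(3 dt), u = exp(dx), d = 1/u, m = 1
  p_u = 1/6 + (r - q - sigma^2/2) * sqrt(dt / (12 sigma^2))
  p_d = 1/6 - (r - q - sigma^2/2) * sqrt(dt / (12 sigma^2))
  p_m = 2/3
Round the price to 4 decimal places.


dt = T/N = 0.333333; dx = sigma*sqrt(3*dt) = 0.280000
u = exp(dx) = 1.323130; d = 1/u = 0.755784
p_u = 0.154643, p_m = 0.666667, p_d = 0.178690
Discount per step: exp(-r*dt) = 0.993687
Stock lattice S(k, j) with j the centered position index:
  k=0: S(0,+0) = 55.8600
  k=1: S(1,-1) = 42.2181; S(1,+0) = 55.8600; S(1,+1) = 73.9100
  k=2: S(2,-2) = 31.9077; S(2,-1) = 42.2181; S(2,+0) = 55.8600; S(2,+1) = 73.9100; S(2,+2) = 97.7926
  k=3: S(3,-3) = 24.1153; S(3,-2) = 31.9077; S(3,-1) = 42.2181; S(3,+0) = 55.8600; S(3,+1) = 73.9100; S(3,+2) = 97.7926; S(3,+3) = 129.3923
Terminal payoffs V(N, j) = max(K - S_T, 0):
  V(3,-3) = 28.844650; V(3,-2) = 21.052262; V(3,-1) = 10.741920; V(3,+0) = 0.000000; V(3,+1) = 0.000000; V(3,+2) = 0.000000; V(3,+3) = 0.000000
Backward induction: V(k, j) = exp(-r*dt) * [p_u * V(k+1, j+1) + p_m * V(k+1, j) + p_d * V(k+1, j-1)]
  V(2,-2) = exp(-r*dt) * [p_u*10.741920 + p_m*21.052262 + p_d*28.844650] = 20.718632
  V(2,-1) = exp(-r*dt) * [p_u*0.000000 + p_m*10.741920 + p_d*21.052262] = 10.854158
  V(2,+0) = exp(-r*dt) * [p_u*0.000000 + p_m*0.000000 + p_d*10.741920] = 1.907361
  V(2,+1) = exp(-r*dt) * [p_u*0.000000 + p_m*0.000000 + p_d*0.000000] = 0.000000
  V(2,+2) = exp(-r*dt) * [p_u*0.000000 + p_m*0.000000 + p_d*0.000000] = 0.000000
  V(1,-1) = exp(-r*dt) * [p_u*1.907361 + p_m*10.854158 + p_d*20.718632] = 11.162368
  V(1,+0) = exp(-r*dt) * [p_u*0.000000 + p_m*1.907361 + p_d*10.854158] = 3.190836
  V(1,+1) = exp(-r*dt) * [p_u*0.000000 + p_m*0.000000 + p_d*1.907361] = 0.338675
  V(0,+0) = exp(-r*dt) * [p_u*0.338675 + p_m*3.190836 + p_d*11.162368] = 4.147853

Answer: Price = V(0,0) = 4.1479


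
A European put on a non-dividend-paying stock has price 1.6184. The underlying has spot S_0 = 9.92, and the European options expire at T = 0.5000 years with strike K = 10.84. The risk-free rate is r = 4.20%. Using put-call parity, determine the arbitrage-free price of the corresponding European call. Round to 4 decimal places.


Answer: Call price = 0.9237

Derivation:
Put-call parity: C - P = S_0 * exp(-qT) - K * exp(-rT).
S_0 * exp(-qT) = 9.9200 * 1.00000000 = 9.92000000
K * exp(-rT) = 10.8400 * 0.97921896 = 10.61473358
C = P + S*exp(-qT) - K*exp(-rT)
C = 1.6184 + 9.92000000 - 10.61473358 = 0.9237


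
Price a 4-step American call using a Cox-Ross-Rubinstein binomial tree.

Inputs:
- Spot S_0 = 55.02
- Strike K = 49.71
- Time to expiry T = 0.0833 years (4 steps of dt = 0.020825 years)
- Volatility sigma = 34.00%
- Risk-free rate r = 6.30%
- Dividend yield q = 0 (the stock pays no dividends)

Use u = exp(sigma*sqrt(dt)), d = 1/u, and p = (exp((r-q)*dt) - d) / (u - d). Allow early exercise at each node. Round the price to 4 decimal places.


Answer: Price = V(0,0) = 5.8472

Derivation:
dt = T/N = 0.020825
u = exp(sigma*sqrt(dt)) = 1.050289; d = 1/u = 0.952119
p = (exp((r-q)*dt) - d) / (u - d) = 0.501109
Discount per step: exp(-r*dt) = 0.998689
Stock lattice S(k, i) with i counting down-moves:
  k=0: S(0,0) = 55.0200
  k=1: S(1,0) = 57.7869; S(1,1) = 52.3856
  k=2: S(2,0) = 60.6929; S(2,1) = 55.0200; S(2,2) = 49.8773
  k=3: S(3,0) = 63.7451; S(3,1) = 57.7869; S(3,2) = 52.3856; S(3,3) = 47.4892
  k=4: S(4,0) = 66.9507; S(4,1) = 60.6929; S(4,2) = 55.0200; S(4,3) = 49.8773; S(4,4) = 45.2154
Terminal payoffs V(N, i) = max(S_T - K, 0):
  V(4,0) = 17.240704; V(4,1) = 10.982897; V(4,2) = 5.310000; V(4,3) = 0.167343; V(4,4) = 0.000000
Backward induction: V(k, i) = exp(-r*dt) * [p * V(k+1, i) + (1-p) * V(k+1, i+1)]; then take max(V_cont, immediate exercise) for American.
  V(3,0) = exp(-r*dt) * [p*17.240704 + (1-p)*10.982897] = 14.100231; exercise = 14.035056; V(3,0) = max -> 14.100231
  V(3,1) = exp(-r*dt) * [p*10.982897 + (1-p)*5.310000] = 8.142053; exercise = 8.076877; V(3,1) = max -> 8.142053
  V(3,2) = exp(-r*dt) * [p*5.310000 + (1-p)*0.167343] = 2.740778; exercise = 2.675603; V(3,2) = max -> 2.740778
  V(3,3) = exp(-r*dt) * [p*0.167343 + (1-p)*0.000000] = 0.083747; exercise = 0.000000; V(3,3) = max -> 0.083747
  V(2,0) = exp(-r*dt) * [p*14.100231 + (1-p)*8.142053] = 11.113162; exercise = 10.982897; V(2,0) = max -> 11.113162
  V(2,1) = exp(-r*dt) * [p*8.142053 + (1-p)*2.740778] = 5.440266; exercise = 5.310000; V(2,1) = max -> 5.440266
  V(2,2) = exp(-r*dt) * [p*2.740778 + (1-p)*0.083747] = 1.413355; exercise = 0.167343; V(2,2) = max -> 1.413355
  V(1,0) = exp(-r*dt) * [p*11.113162 + (1-p)*5.440266] = 8.272148; exercise = 8.076877; V(1,0) = max -> 8.272148
  V(1,1) = exp(-r*dt) * [p*5.440266 + (1-p)*1.413355] = 3.426779; exercise = 2.675603; V(1,1) = max -> 3.426779
  V(0,0) = exp(-r*dt) * [p*8.272148 + (1-p)*3.426779] = 5.847162; exercise = 5.310000; V(0,0) = max -> 5.847162


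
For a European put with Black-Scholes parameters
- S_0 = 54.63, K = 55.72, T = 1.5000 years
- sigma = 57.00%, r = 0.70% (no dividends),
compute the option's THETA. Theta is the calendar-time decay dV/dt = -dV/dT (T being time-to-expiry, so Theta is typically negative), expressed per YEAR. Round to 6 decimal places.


d1 = 0.3357935778; d2 = -0.3623109989
phi(d1) = 0.3770727284; exp(-qT) = 1.0000000000; exp(-rT) = 0.9895549326
Theta = -S*exp(-qT)*phi(d1)*sigma/(2*sqrt(T)) + r*K*exp(-rT)*N(-d2) - q*S*exp(-qT)*N(-d1)
N(-d1) = 0.3685132667; N(-d2) = 0.6414401801; sqrt(T) = 1.2247448714
Term 1 = -54.6300 * 1.0000000000 * 0.3770727284 * 0.5700 / (2 * 1.2247448714) = -4.7935311554
Term 2 = 0.0070 * 55.7200 * 0.9895549326 * 0.6414401801 = 0.2475741043
Term 3 = 0 (no dividend yield, q = 0)
Theta = -4.7935311554 + (0.2475741043) + (0.0000000000) = -4.545957

Answer: Theta = -4.545957


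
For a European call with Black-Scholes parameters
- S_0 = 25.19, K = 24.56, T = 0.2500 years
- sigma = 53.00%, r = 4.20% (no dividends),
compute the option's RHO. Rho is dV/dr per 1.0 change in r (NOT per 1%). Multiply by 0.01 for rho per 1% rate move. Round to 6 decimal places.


d1 = 0.2676999513; d2 = 0.0026999513
phi(d1) = 0.3849005980; exp(-qT) = 1.0000000000; exp(-rT) = 0.9895549326
N(d2) = 0.5010771234
Rho = K*T*exp(-rT)*N(d2) = 24.5600 * 0.2500 * 0.9895549326 * 0.5010771234 = 3.044478

Answer: Rho = 3.044478


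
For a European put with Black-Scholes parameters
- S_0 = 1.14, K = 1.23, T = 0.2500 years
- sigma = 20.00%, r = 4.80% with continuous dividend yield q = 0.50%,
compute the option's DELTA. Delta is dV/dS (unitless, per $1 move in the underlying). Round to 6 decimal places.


Answer: Delta = -0.725625

Derivation:
d1 = -0.6023590698; d2 = -0.7023590698
phi(d1) = 0.3327523506; exp(-qT) = 0.9987507809; exp(-rT) = 0.9880717129
N(-d1) = 0.7265324255
Delta = -exp(-qT) * N(-d1) = -0.9987507809 * 0.7265324255 = -0.725625


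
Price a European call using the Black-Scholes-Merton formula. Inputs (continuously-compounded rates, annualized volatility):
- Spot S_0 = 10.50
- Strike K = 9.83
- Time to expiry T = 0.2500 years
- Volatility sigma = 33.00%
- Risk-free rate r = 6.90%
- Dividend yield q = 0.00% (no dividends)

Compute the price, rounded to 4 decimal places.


d1 = (ln(S/K) + (r - q + 0.5*sigma^2) * T) / (sigma * sqrt(T)) = 0.58665953
d2 = d1 - sigma * sqrt(T) = 0.42165953
exp(-rT) = 0.98289793; exp(-qT) = 1.00000000
C = S_0 * exp(-qT) * N(d1) - K * exp(-rT) * N(d2)
N(d1) = 0.72128380; N(d2) = 0.66336323
C = 10.5000 * 1.00000000 * 0.72128380 - 9.8300 * 0.98289793 * 0.66336323 = 1.1641

Answer: Price = 1.1641


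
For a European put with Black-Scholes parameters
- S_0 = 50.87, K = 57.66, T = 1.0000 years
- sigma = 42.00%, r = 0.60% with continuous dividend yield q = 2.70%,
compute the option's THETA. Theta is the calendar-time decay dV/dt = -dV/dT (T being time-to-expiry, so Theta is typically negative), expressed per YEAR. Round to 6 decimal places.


Answer: Theta = -4.606006

Derivation:
d1 = -0.1383103176; d2 = -0.5583103176
phi(d1) = 0.3951446395; exp(-qT) = 0.9733612415; exp(-rT) = 0.9940179641
Theta = -S*exp(-qT)*phi(d1)*sigma/(2*sqrt(T)) + r*K*exp(-rT)*N(-d2) - q*S*exp(-qT)*N(-d1)
N(-d1) = 0.5550024142; N(-d2) = 0.7116837496; sqrt(T) = 1.0000000000
Term 1 = -50.8700 * 0.9733612415 * 0.3951446395 * 0.4200 / (2 * 1.0000000000) = -4.1087638029
Term 2 = 0.0060 * 57.6600 * 0.9940179641 * 0.7116837496 = 0.2447412484
Term 3 = -0.0270 * 50.8700 * 0.9733612415 * 0.5550024142 = -0.7419837996
Theta = -4.1087638029 + (0.2447412484) + (-0.7419837996) = -4.606006


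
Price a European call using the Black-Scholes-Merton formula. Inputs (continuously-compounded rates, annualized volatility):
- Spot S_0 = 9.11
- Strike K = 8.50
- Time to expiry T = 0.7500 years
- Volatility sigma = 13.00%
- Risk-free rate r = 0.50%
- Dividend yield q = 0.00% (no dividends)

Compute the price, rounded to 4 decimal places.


Answer: Price = 0.7956

Derivation:
d1 = (ln(S/K) + (r - q + 0.5*sigma^2) * T) / (sigma * sqrt(T)) = 0.70520269
d2 = d1 - sigma * sqrt(T) = 0.59261939
exp(-rT) = 0.99625702; exp(-qT) = 1.00000000
C = S_0 * exp(-qT) * N(d1) - K * exp(-rT) * N(d2)
N(d1) = 0.75965795; N(d2) = 0.72328205
C = 9.1100 * 1.00000000 * 0.75965795 - 8.5000 * 0.99625702 * 0.72328205 = 0.7956


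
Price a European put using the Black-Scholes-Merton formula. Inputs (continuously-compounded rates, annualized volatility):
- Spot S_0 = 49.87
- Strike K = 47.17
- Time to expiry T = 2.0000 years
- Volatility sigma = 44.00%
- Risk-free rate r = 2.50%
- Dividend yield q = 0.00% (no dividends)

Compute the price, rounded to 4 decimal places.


Answer: Price = 9.2329

Derivation:
d1 = (ln(S/K) + (r - q + 0.5*sigma^2) * T) / (sigma * sqrt(T)) = 0.48093148
d2 = d1 - sigma * sqrt(T) = -0.14132249
exp(-rT) = 0.95122942; exp(-qT) = 1.00000000
P = K * exp(-rT) * N(-d2) - S_0 * exp(-qT) * N(-d1)
N(-d1) = 0.31528260; N(-d2) = 0.55619241
P = 47.1700 * 0.95122942 * 0.55619241 - 49.8700 * 1.00000000 * 0.31528260 = 9.2329


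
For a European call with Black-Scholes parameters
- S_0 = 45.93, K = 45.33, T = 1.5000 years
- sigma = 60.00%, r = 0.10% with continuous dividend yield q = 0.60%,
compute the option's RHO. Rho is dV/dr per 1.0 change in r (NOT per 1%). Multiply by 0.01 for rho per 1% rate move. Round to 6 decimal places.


Answer: Rho = 24.409088

Derivation:
d1 = 0.3751113665; d2 = -0.3597355563
phi(d1) = 0.3718395623; exp(-qT) = 0.9910403788; exp(-rT) = 0.9985011244
N(d2) = 0.3595224498
Rho = K*T*exp(-rT)*N(d2) = 45.3300 * 1.5000 * 0.9985011244 * 0.3595224498 = 24.409088


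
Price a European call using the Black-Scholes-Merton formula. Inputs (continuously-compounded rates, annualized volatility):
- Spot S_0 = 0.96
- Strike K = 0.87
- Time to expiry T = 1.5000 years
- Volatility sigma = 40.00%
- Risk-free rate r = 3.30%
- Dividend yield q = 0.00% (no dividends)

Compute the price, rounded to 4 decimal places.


Answer: Price = 0.2467

Derivation:
d1 = (ln(S/K) + (r - q + 0.5*sigma^2) * T) / (sigma * sqrt(T)) = 0.54693038
d2 = d1 - sigma * sqrt(T) = 0.05703243
exp(-rT) = 0.95170516; exp(-qT) = 1.00000000
C = S_0 * exp(-qT) * N(d1) - K * exp(-rT) * N(d2)
N(d1) = 0.70778672; N(d2) = 0.52274032
C = 0.9600 * 1.00000000 * 0.70778672 - 0.8700 * 0.95170516 * 0.52274032 = 0.2467
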